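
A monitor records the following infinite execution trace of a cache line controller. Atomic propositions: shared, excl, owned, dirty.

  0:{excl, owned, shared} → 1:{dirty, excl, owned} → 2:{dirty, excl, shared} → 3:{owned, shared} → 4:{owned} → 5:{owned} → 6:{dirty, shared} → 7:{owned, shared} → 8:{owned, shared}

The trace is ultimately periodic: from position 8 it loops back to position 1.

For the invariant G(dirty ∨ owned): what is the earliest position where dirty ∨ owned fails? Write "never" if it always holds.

dirty ∨ owned holds at every position 0..8, and those are all the positions the trace ever visits, so the invariant G(dirty ∨ owned) is never violated.

never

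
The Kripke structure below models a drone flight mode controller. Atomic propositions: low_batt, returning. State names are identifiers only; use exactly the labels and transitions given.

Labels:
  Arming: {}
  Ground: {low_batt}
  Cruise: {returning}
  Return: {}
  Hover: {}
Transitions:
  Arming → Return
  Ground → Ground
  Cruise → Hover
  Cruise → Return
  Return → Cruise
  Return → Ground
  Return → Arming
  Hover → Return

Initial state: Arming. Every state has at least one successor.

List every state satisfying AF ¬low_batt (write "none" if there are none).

States satisfying ¬low_batt: {Arming, Cruise, Return, Hover}.
States satisfying AF ¬low_batt: {Arming, Cruise, Return, Hover}.

{Arming, Cruise, Return, Hover}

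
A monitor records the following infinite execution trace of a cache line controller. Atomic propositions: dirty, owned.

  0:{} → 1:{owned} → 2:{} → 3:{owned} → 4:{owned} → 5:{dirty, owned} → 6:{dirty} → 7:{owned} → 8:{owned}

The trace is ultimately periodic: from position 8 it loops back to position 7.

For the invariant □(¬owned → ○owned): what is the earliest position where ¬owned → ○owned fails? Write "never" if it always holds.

¬owned → ○owned holds at every position 0..8, and those are all the positions the trace ever visits, so the invariant □(¬owned → ○owned) is never violated.

never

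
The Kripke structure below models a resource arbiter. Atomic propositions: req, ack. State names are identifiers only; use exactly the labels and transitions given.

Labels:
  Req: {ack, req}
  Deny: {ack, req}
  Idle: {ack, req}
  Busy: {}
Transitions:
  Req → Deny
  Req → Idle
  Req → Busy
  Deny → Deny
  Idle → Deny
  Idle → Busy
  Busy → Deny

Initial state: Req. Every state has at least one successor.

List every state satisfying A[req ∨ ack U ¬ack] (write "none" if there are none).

States satisfying req ∨ ack: {Req, Deny, Idle}.
States satisfying ¬ack: {Busy}.
States satisfying A[req ∨ ack U ¬ack]: {Busy}.

{Busy}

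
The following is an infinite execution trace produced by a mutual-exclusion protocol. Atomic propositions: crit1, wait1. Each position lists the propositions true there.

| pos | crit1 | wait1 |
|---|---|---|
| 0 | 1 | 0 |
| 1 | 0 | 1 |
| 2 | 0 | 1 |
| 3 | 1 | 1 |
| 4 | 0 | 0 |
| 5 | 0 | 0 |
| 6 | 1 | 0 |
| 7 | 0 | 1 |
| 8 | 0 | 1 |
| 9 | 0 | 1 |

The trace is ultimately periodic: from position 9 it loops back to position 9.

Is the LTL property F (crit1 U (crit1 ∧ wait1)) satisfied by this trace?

Holds

crit1 U (crit1 ∧ wait1) holds at position 3, which is reachable from 0, so F (crit1 U (crit1 ∧ wait1)) holds.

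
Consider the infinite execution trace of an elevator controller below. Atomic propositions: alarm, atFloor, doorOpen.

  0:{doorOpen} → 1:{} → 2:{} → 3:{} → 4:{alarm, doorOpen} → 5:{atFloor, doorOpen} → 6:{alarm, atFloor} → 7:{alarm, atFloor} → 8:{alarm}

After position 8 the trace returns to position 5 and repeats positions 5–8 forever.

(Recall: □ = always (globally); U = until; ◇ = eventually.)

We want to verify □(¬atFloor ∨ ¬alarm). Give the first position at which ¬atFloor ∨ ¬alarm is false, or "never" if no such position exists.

Check ¬atFloor ∨ ¬alarm at each position in order: 0 ✓, 1 ✓, 2 ✓, 3 ✓, 4 ✓, 5 ✓.
At position 6 the labels are {alarm, atFloor}, so ¬atFloor ∨ ¬alarm is false there. This is the first violation.

6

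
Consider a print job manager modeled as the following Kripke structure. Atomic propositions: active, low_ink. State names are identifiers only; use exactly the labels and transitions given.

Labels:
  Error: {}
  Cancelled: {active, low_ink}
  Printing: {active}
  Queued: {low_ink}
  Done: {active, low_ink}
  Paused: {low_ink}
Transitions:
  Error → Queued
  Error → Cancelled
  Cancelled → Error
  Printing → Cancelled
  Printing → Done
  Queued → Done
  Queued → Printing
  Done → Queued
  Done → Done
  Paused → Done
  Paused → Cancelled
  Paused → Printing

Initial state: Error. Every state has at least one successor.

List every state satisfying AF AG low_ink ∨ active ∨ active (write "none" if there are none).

States satisfying AG low_ink: ∅.
States satisfying AF AG low_ink: ∅.
States satisfying active ∨ active: {Cancelled, Printing, Done}.
States satisfying AF AG low_ink ∨ active ∨ active: {Cancelled, Printing, Done}.

{Cancelled, Printing, Done}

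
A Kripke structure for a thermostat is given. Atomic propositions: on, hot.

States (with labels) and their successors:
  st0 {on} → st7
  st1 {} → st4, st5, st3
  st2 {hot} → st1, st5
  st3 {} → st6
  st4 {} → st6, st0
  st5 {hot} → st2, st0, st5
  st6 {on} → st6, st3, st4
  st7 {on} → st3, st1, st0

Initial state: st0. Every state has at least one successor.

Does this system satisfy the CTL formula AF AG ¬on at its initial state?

States satisfying AG ¬on: ∅.
States satisfying AF AG ¬on: ∅.
There is a path from st0 along which AG ¬on never holds.
st0 ∉ Sat(AF AG ¬on).

Violated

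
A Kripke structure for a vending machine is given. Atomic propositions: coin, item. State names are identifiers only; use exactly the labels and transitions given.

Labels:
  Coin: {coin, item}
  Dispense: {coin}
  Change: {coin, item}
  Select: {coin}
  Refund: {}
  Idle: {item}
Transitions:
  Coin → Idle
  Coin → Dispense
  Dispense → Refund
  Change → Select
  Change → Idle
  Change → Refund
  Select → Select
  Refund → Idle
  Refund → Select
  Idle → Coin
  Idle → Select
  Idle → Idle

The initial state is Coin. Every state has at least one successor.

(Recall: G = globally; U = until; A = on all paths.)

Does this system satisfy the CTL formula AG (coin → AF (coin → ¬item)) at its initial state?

States satisfying coin → AF (coin → ¬item): {Coin, Dispense, Change, Select, Refund, Idle}.
States satisfying AG (coin → AF (coin → ¬item)): {Coin, Dispense, Change, Select, Refund, Idle}.
Every state reachable from Coin satisfies coin → AF (coin → ¬item).
Coin ∈ Sat(AG (coin → AF (coin → ¬item))).

Holds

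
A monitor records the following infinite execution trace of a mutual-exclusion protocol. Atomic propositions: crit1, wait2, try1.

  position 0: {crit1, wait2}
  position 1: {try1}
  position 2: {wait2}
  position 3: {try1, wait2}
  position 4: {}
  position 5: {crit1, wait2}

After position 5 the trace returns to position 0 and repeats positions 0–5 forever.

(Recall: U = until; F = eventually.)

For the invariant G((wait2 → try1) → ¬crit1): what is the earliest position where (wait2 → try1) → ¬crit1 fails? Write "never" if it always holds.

(wait2 → try1) → ¬crit1 holds at every position 0..5, and those are all the positions the trace ever visits, so the invariant G((wait2 → try1) → ¬crit1) is never violated.

never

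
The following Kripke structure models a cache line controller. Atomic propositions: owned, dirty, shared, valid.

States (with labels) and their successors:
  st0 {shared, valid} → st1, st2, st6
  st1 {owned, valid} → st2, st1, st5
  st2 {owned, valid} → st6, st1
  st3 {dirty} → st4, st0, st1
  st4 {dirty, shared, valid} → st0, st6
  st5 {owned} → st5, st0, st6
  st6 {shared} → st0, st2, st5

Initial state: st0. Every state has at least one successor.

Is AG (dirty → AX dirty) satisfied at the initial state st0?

Yes

States satisfying dirty → AX dirty: {st0, st1, st2, st5, st6}.
States satisfying AG (dirty → AX dirty): {st0, st1, st2, st5, st6}.
Every state reachable from st0 satisfies dirty → AX dirty.
st0 ∈ Sat(AG (dirty → AX dirty)).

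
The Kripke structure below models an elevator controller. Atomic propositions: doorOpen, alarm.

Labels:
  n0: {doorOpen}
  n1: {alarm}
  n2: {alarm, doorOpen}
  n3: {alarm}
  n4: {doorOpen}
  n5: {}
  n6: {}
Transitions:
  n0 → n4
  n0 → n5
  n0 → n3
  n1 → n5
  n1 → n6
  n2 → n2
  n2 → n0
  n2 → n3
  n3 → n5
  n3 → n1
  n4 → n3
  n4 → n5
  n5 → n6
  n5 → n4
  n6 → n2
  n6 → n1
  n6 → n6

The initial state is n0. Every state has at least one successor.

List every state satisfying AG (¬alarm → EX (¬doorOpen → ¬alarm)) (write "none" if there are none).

States satisfying ¬alarm → EX (¬doorOpen → ¬alarm): {n0, n1, n2, n3, n4, n5, n6}.
States satisfying AG (¬alarm → EX (¬doorOpen → ¬alarm)): {n0, n1, n2, n3, n4, n5, n6}.

{n0, n1, n2, n3, n4, n5, n6}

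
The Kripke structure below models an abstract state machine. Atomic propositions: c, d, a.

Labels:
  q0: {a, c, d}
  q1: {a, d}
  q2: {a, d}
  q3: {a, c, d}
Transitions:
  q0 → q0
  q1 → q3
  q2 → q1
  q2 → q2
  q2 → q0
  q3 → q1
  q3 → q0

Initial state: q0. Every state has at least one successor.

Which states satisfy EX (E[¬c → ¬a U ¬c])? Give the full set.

States satisfying E[¬c → ¬a U ¬c]: {q1, q2, q3}.
States satisfying EX (E[¬c → ¬a U ¬c]): {q1, q2, q3}.

{q1, q2, q3}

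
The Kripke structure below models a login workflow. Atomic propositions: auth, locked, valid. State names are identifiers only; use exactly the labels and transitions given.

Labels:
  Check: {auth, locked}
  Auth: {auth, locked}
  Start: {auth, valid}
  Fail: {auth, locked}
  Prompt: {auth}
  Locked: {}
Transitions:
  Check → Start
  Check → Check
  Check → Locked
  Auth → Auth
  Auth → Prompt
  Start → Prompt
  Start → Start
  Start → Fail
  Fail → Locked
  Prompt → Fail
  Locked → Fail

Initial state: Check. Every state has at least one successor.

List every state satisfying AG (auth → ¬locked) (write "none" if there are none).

none

States satisfying auth → ¬locked: {Start, Prompt, Locked}.
States satisfying AG (auth → ¬locked): ∅.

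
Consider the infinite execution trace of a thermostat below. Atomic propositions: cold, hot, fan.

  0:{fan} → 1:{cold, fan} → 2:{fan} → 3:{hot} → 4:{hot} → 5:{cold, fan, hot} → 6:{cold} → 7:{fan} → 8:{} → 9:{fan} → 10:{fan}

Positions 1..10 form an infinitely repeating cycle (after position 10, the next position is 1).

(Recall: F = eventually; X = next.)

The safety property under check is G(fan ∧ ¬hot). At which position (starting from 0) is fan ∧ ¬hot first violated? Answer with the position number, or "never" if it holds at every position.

Check fan ∧ ¬hot at each position in order: 0 ✓, 1 ✓, 2 ✓.
At position 3 the labels are {hot}, so fan ∧ ¬hot is false there. This is the first violation.

3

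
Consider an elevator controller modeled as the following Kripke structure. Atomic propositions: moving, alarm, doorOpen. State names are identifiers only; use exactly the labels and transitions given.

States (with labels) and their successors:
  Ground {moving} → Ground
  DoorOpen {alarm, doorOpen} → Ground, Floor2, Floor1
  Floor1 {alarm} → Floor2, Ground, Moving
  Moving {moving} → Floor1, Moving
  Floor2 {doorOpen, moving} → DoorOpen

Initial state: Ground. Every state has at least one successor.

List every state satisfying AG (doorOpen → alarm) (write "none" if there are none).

{Ground}

States satisfying doorOpen → alarm: {Ground, DoorOpen, Floor1, Moving}.
States satisfying AG (doorOpen → alarm): {Ground}.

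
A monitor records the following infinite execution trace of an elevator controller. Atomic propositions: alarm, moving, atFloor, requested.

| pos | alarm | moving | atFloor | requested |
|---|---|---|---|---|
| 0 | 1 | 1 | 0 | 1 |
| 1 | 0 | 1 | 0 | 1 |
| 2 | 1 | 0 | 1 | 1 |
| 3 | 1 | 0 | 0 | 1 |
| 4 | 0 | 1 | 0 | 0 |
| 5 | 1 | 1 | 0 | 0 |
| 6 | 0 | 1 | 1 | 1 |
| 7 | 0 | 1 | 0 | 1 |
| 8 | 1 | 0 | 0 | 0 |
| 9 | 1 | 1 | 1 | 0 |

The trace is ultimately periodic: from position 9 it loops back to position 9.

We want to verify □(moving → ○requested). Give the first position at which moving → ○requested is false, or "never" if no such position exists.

Check moving → ○requested at each position in order: 0 ✓, 1 ✓, 2 ✓, 3 ✓.
At position 4 the labels are {moving} and the next position 5 has {alarm, moving}, so moving → ○requested is false there. This is the first violation.

4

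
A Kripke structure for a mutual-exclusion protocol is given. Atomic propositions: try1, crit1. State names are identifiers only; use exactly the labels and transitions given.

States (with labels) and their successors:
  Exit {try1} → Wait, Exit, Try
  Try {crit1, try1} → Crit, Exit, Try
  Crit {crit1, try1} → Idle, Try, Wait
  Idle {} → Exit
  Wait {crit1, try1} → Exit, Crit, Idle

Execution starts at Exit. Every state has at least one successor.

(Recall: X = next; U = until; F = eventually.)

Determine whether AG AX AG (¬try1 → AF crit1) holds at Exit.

States satisfying AX AG (¬try1 → AF crit1): ∅.
States satisfying AG AX AG (¬try1 → AF crit1): ∅.
Crit is reachable from Exit and violates AX AG (¬try1 → AF crit1), so AG fails at Exit.
Exit ∉ Sat(AG AX AG (¬try1 → AF crit1)).

Violated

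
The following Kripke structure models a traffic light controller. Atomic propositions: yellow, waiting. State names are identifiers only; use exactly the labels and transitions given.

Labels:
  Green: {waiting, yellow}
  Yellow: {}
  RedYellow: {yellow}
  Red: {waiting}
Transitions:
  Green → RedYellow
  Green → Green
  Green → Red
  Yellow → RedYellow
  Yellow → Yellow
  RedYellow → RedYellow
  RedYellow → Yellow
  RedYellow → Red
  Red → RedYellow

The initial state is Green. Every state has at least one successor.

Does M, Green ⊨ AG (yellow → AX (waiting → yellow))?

States satisfying yellow → AX (waiting → yellow): {Yellow, Red}.
States satisfying AG (yellow → AX (waiting → yellow)): ∅.
Green is reachable from Green and violates yellow → AX (waiting → yellow), so AG fails at Green.
Green ∉ Sat(AG (yellow → AX (waiting → yellow))).

No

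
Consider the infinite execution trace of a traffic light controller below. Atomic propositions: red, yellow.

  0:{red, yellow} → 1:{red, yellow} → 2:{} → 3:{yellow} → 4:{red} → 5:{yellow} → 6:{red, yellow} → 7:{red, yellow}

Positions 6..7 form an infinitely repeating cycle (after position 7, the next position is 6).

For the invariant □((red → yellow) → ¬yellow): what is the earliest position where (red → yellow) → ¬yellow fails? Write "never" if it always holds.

0

At position 0 the labels are {red, yellow}, so (red → yellow) → ¬yellow is false there. This is the first violation.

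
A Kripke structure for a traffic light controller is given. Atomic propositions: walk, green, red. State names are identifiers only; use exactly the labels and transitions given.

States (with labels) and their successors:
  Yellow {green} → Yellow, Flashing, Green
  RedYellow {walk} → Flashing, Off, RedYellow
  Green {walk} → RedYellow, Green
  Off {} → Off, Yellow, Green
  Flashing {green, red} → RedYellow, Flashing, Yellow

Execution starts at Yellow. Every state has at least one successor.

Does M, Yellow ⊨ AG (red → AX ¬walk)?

States satisfying red → AX ¬walk: {Yellow, RedYellow, Green, Off}.
States satisfying AG (red → AX ¬walk): ∅.
Flashing is reachable from Yellow and violates red → AX ¬walk, so AG fails at Yellow.
Yellow ∉ Sat(AG (red → AX ¬walk)).

Does not hold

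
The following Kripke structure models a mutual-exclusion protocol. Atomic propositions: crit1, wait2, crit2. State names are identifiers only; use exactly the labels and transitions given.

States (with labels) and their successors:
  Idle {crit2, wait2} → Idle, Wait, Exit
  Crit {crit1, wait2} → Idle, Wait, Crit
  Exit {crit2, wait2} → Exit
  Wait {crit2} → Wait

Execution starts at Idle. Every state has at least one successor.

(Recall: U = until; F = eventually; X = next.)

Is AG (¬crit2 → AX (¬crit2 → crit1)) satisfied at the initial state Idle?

Holds

States satisfying ¬crit2 → AX (¬crit2 → crit1): {Idle, Crit, Exit, Wait}.
States satisfying AG (¬crit2 → AX (¬crit2 → crit1)): {Idle, Crit, Exit, Wait}.
Every state reachable from Idle satisfies ¬crit2 → AX (¬crit2 → crit1).
Idle ∈ Sat(AG (¬crit2 → AX (¬crit2 → crit1))).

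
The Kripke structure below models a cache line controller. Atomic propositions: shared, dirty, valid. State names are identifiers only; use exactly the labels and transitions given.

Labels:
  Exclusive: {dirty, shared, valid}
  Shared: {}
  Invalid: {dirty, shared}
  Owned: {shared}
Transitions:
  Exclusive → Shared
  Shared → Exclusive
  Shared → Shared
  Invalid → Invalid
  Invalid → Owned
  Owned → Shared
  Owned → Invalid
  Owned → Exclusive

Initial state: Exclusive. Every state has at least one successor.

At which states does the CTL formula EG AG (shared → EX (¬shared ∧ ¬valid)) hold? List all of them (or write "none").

{Exclusive, Shared}

States satisfying AG (shared → EX (¬shared ∧ ¬valid)): {Exclusive, Shared}.
States satisfying EG AG (shared → EX (¬shared ∧ ¬valid)): {Exclusive, Shared}.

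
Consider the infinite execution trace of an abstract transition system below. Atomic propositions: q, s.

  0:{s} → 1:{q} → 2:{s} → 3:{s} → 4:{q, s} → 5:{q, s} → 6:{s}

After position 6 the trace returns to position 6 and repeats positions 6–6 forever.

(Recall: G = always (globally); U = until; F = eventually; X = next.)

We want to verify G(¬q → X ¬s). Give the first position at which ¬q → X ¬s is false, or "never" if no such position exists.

Check ¬q → X ¬s at each position in order: 0 ✓, 1 ✓.
At position 2 the labels are {s} and the next position 3 has {s}, so ¬q → X ¬s is false there. This is the first violation.

2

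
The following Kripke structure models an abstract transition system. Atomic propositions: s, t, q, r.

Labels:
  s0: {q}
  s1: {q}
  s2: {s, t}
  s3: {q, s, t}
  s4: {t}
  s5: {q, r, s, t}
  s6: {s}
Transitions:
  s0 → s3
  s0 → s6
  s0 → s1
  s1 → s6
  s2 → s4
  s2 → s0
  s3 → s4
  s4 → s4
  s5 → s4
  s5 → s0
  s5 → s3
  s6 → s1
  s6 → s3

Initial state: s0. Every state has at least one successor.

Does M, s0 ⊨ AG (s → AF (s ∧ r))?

States satisfying s → AF (s ∧ r): {s0, s1, s4, s5}.
States satisfying AG (s → AF (s ∧ r)): {s4}.
s3 is reachable from s0 and violates s → AF (s ∧ r), so AG fails at s0.
s0 ∉ Sat(AG (s → AF (s ∧ r))).

Violated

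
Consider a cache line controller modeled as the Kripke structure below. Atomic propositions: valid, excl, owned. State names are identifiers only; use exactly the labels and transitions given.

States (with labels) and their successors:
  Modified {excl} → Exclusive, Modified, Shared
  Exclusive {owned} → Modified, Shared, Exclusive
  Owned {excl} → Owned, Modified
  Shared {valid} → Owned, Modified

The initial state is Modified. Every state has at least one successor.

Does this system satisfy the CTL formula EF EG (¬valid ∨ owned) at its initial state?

Holds

States satisfying EG (¬valid ∨ owned): {Modified, Exclusive, Owned}.
States satisfying EF EG (¬valid ∨ owned): {Modified, Exclusive, Owned, Shared}.
Some path from Modified reaches a state where EG (¬valid ∨ owned) holds.
Modified ∈ Sat(EF EG (¬valid ∨ owned)).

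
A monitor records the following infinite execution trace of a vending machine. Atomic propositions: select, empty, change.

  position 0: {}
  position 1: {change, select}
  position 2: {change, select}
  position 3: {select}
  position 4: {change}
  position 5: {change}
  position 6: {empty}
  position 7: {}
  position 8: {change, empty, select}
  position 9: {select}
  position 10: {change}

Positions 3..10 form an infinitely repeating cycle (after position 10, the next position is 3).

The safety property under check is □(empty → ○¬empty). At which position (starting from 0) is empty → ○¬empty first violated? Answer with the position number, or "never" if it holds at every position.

empty → ○¬empty holds at every position 0..10, and those are all the positions the trace ever visits, so the invariant □(empty → ○¬empty) is never violated.

never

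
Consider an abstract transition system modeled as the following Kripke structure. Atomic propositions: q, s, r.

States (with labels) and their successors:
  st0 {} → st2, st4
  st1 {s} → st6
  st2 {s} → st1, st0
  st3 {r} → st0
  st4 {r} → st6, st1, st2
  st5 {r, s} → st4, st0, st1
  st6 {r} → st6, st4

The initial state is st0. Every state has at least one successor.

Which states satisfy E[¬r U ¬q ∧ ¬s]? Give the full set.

{st0, st1, st2, st3, st4, st6}

States satisfying ¬r: {st0, st1, st2}.
States satisfying ¬q ∧ ¬s: {st0, st3, st4, st6}.
States satisfying E[¬r U ¬q ∧ ¬s]: {st0, st1, st2, st3, st4, st6}.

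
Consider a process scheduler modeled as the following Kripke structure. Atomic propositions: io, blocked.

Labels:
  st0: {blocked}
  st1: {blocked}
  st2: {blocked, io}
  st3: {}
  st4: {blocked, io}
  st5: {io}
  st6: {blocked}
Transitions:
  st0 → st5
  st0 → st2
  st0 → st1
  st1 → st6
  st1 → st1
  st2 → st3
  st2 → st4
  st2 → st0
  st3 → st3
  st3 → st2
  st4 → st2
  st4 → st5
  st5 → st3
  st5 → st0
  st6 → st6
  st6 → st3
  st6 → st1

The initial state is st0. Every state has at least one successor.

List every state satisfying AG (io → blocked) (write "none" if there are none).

States satisfying io → blocked: {st0, st1, st2, st3, st4, st6}.
States satisfying AG (io → blocked): ∅.

none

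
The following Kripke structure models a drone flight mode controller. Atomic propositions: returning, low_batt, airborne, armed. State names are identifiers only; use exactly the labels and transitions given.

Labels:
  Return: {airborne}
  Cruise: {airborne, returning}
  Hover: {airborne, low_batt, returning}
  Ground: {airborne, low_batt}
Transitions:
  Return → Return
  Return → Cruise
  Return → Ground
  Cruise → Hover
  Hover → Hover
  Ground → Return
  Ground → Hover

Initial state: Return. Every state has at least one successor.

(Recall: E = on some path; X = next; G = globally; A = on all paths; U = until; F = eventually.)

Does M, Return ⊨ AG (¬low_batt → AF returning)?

Does not hold

States satisfying ¬low_batt → AF returning: {Cruise, Hover, Ground}.
States satisfying AG (¬low_batt → AF returning): {Cruise, Hover}.
Return is reachable from Return and violates ¬low_batt → AF returning, so AG fails at Return.
Return ∉ Sat(AG (¬low_batt → AF returning)).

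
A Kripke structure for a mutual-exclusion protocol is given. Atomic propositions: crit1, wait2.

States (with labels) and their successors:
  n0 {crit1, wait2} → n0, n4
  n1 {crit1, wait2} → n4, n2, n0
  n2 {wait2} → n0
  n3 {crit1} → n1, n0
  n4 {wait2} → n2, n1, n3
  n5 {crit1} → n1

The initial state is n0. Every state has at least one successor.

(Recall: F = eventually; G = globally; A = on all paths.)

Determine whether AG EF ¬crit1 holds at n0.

States satisfying EF ¬crit1: {n0, n1, n2, n3, n4, n5}.
States satisfying AG EF ¬crit1: {n0, n1, n2, n3, n4, n5}.
Every state reachable from n0 satisfies EF ¬crit1.
n0 ∈ Sat(AG EF ¬crit1).

Yes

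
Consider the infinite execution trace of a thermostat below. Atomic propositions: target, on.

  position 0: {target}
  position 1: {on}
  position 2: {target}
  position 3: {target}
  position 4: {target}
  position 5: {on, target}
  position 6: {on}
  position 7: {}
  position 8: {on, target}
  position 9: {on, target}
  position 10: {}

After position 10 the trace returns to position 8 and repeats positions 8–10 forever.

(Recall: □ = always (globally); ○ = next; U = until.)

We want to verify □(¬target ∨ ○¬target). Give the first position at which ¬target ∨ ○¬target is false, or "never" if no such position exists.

2

Check ¬target ∨ ○¬target at each position in order: 0 ✓, 1 ✓.
At position 2 the labels are {target} and the next position 3 has {target}, so ¬target ∨ ○¬target is false there. This is the first violation.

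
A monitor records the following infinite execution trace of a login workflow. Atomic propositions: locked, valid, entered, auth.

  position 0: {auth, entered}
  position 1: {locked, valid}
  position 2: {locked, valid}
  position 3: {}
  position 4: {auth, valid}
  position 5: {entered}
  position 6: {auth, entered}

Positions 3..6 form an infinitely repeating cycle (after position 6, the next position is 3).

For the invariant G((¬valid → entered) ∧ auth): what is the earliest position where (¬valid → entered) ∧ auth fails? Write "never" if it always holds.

1

Check (¬valid → entered) ∧ auth at each position in order: 0 ✓.
At position 1 the labels are {locked, valid}, so (¬valid → entered) ∧ auth is false there. This is the first violation.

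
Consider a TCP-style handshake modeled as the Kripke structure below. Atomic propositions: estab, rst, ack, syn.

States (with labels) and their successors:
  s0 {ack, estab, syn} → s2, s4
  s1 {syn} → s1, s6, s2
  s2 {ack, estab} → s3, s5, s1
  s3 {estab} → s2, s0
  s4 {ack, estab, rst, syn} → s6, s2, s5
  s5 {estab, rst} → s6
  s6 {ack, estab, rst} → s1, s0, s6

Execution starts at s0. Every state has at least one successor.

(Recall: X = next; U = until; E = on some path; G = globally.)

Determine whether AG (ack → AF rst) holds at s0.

States satisfying ack → AF rst: {s1, s3, s4, s5, s6}.
States satisfying AG (ack → AF rst): ∅.
s0 is reachable from s0 and violates ack → AF rst, so AG fails at s0.
s0 ∉ Sat(AG (ack → AF rst)).

Does not hold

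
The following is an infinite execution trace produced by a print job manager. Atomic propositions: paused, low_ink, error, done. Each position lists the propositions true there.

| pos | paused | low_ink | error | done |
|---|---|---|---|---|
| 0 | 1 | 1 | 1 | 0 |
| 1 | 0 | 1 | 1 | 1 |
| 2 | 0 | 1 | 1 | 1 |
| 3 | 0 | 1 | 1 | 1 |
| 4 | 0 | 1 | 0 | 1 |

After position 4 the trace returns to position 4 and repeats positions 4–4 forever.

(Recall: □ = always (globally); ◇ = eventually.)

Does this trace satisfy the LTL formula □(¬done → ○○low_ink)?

¬done → ○○low_ink holds at every position 0..4, and those are all positions ever visited, so □(¬done → ○○low_ink) holds.
Positions where ¬done holds: 0.
Check ○○low_ink at each: 0→ok.

Yes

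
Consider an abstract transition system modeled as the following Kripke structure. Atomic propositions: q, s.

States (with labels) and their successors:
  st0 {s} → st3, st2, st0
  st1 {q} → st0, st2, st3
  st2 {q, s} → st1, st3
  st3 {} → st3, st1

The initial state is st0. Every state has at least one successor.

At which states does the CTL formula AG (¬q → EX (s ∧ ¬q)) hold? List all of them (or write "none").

States satisfying ¬q → EX (s ∧ ¬q): {st0, st1, st2}.
States satisfying AG (¬q → EX (s ∧ ¬q)): ∅.

none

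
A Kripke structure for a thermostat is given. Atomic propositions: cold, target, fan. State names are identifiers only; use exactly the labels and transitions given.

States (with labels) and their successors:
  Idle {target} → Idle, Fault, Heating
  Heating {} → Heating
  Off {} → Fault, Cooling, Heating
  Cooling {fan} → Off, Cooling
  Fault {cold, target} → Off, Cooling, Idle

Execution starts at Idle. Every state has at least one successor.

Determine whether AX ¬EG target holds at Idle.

States satisfying ¬EG target: {Heating, Off, Cooling}.
States satisfying AX ¬EG target: {Heating, Cooling}.
Idle ∉ Sat(AX ¬EG target).

Violated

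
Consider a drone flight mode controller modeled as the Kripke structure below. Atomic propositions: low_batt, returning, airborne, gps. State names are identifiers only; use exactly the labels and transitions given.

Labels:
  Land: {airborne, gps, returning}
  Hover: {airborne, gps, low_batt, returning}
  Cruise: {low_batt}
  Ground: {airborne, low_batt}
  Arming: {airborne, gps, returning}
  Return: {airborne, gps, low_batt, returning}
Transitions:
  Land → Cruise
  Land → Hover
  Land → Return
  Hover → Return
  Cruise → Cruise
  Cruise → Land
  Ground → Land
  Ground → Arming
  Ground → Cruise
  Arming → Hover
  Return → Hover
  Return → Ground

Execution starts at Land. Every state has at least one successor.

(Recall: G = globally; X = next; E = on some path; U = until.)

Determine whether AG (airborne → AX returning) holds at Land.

Does not hold

States satisfying airborne → AX returning: {Hover, Cruise, Arming}.
States satisfying AG (airborne → AX returning): ∅.
Ground is reachable from Land and violates airborne → AX returning, so AG fails at Land.
Land ∉ Sat(AG (airborne → AX returning)).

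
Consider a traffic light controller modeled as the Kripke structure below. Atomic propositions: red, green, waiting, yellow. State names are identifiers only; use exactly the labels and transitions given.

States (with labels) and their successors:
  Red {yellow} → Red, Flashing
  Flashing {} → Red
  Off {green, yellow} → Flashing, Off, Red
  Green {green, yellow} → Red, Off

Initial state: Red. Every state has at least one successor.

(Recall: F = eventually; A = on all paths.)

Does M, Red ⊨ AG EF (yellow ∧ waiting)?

No

States satisfying EF (yellow ∧ waiting): ∅.
States satisfying AG EF (yellow ∧ waiting): ∅.
Flashing is reachable from Red and violates EF (yellow ∧ waiting), so AG fails at Red.
Red ∉ Sat(AG EF (yellow ∧ waiting)).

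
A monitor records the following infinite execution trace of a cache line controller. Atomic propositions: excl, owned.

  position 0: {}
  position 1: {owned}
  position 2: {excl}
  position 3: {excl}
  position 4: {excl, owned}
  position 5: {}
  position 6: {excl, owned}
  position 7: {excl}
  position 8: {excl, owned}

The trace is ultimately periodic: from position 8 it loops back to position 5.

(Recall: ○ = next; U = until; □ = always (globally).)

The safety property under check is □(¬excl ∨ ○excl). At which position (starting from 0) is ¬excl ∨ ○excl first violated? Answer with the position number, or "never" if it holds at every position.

Check ¬excl ∨ ○excl at each position in order: 0 ✓, 1 ✓, 2 ✓, 3 ✓.
At position 4 the labels are {excl, owned} and the next position 5 has {}, so ¬excl ∨ ○excl is false there. This is the first violation.

4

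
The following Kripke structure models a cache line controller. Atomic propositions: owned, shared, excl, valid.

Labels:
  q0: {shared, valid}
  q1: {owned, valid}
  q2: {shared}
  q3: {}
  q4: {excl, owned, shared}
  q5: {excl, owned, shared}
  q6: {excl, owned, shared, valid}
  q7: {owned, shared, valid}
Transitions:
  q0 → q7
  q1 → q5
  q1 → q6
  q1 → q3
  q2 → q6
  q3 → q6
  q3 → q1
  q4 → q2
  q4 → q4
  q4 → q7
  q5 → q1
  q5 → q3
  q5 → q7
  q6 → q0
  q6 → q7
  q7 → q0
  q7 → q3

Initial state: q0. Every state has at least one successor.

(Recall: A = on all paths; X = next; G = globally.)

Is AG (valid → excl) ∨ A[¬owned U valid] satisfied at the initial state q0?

Yes

States satisfying valid → excl: {q2, q3, q4, q5, q6}.
States satisfying AG (valid → excl): ∅.
States satisfying ¬owned: {q0, q2, q3}.
States satisfying valid: {q0, q1, q6, q7}.
States satisfying A[¬owned U valid]: {q0, q1, q2, q3, q6, q7}.
States satisfying AG (valid → excl) ∨ A[¬owned U valid]: {q0, q1, q2, q3, q6, q7}.
q0 ∈ Sat(AG (valid → excl) ∨ A[¬owned U valid]).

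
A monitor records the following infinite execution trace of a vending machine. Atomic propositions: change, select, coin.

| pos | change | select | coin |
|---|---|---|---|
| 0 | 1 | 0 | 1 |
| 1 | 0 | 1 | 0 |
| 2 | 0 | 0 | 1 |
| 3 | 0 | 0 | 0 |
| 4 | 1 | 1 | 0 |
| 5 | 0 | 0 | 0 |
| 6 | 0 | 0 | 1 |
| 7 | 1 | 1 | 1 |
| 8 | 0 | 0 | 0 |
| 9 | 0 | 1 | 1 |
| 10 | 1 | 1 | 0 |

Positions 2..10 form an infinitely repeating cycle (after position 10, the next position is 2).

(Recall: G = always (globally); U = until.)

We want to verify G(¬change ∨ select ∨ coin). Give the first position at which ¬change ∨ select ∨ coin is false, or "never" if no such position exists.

¬change ∨ select ∨ coin holds at every position 0..10, and those are all the positions the trace ever visits, so the invariant G(¬change ∨ select ∨ coin) is never violated.

never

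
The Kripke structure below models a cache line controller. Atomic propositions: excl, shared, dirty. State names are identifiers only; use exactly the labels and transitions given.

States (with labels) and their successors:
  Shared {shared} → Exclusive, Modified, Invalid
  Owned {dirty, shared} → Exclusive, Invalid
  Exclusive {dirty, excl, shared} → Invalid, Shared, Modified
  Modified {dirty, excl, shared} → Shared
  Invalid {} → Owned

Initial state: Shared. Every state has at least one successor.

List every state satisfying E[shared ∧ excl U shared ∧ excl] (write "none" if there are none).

States satisfying shared ∧ excl: {Exclusive, Modified}.
States satisfying E[shared ∧ excl U shared ∧ excl]: {Exclusive, Modified}.

{Exclusive, Modified}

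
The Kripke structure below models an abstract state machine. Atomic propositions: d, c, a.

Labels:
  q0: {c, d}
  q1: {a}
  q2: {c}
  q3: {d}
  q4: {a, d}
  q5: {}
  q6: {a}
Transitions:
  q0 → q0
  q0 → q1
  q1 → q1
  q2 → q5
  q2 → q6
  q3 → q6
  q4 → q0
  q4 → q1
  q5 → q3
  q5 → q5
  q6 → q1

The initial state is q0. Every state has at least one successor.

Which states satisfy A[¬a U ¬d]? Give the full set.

{q1, q2, q3, q5, q6}

States satisfying ¬a: {q0, q2, q3, q5}.
States satisfying ¬d: {q1, q2, q5, q6}.
States satisfying A[¬a U ¬d]: {q1, q2, q3, q5, q6}.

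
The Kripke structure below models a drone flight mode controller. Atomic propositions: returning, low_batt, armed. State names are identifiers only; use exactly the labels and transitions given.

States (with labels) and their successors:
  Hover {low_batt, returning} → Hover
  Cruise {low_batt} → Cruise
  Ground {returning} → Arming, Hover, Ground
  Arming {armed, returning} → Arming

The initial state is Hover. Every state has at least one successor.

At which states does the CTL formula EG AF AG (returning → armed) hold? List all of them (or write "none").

States satisfying AF AG (returning → armed): {Cruise, Arming}.
States satisfying EG AF AG (returning → armed): {Cruise, Arming}.

{Cruise, Arming}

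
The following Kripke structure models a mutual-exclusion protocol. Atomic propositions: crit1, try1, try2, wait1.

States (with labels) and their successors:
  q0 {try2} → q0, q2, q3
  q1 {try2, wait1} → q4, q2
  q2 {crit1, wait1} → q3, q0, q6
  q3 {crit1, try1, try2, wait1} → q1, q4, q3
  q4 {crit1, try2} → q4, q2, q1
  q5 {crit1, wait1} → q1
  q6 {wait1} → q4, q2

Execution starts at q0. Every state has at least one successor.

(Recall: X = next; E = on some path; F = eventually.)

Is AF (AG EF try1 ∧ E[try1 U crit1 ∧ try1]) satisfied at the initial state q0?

States satisfying AG EF try1 ∧ E[try1 U crit1 ∧ try1]: {q3}.
States satisfying AF (AG EF try1 ∧ E[try1 U crit1 ∧ try1]): {q3}.
There is a path from q0 along which AG EF try1 ∧ E[try1 U crit1 ∧ try1] never holds.
q0 ∉ Sat(AF (AG EF try1 ∧ E[try1 U crit1 ∧ try1])).

No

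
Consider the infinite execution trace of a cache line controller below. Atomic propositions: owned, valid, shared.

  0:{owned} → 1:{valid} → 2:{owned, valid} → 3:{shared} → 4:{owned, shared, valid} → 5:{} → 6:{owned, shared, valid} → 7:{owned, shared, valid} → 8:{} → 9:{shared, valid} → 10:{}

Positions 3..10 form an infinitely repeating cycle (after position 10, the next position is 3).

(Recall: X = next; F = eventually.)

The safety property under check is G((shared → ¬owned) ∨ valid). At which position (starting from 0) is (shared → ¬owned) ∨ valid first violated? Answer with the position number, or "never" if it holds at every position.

(shared → ¬owned) ∨ valid holds at every position 0..10, and those are all the positions the trace ever visits, so the invariant G((shared → ¬owned) ∨ valid) is never violated.

never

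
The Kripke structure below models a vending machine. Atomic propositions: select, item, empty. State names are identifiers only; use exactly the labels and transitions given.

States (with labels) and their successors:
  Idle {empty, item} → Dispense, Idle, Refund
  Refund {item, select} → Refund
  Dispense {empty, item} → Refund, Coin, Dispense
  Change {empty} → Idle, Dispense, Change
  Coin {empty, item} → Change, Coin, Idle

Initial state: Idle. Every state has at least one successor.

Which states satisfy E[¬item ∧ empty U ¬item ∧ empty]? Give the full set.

States satisfying ¬item ∧ empty: {Change}.
States satisfying E[¬item ∧ empty U ¬item ∧ empty]: {Change}.

{Change}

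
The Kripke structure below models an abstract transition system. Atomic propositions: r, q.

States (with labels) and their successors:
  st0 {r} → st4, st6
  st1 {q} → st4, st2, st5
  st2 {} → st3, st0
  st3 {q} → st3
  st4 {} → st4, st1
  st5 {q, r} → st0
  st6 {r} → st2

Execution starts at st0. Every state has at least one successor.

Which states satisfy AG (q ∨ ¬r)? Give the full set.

{st3}

States satisfying q ∨ ¬r: {st1, st2, st3, st4, st5}.
States satisfying AG (q ∨ ¬r): {st3}.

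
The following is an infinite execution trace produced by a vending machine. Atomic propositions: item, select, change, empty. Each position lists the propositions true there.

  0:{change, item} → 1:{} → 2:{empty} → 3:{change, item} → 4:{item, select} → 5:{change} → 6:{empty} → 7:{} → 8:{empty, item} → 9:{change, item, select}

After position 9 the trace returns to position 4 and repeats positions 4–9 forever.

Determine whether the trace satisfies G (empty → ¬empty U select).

Does not hold

empty → ¬empty U select must hold at every position from 0 onward. It fails at position 2, so G (empty → ¬empty U select) is false.
Positions where empty holds: 2, 6, 8.
Check ¬empty U select at each: 2→fails, 6→fails, 8→fails.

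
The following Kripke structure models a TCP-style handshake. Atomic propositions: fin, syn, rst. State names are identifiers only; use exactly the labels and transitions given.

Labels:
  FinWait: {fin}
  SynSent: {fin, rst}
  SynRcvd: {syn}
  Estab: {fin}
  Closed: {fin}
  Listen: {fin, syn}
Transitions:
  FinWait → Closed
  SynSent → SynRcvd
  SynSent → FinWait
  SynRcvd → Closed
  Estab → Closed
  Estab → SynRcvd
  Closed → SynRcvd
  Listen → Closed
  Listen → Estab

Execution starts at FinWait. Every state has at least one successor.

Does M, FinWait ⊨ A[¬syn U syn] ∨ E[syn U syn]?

States satisfying ¬syn: {FinWait, SynSent, Estab, Closed}.
States satisfying syn: {SynRcvd, Listen}.
States satisfying A[¬syn U syn]: {FinWait, SynSent, SynRcvd, Estab, Closed, Listen}.
States satisfying E[syn U syn]: {SynRcvd, Listen}.
States satisfying A[¬syn U syn] ∨ E[syn U syn]: {FinWait, SynSent, SynRcvd, Estab, Closed, Listen}.
FinWait ∈ Sat(A[¬syn U syn] ∨ E[syn U syn]).

Holds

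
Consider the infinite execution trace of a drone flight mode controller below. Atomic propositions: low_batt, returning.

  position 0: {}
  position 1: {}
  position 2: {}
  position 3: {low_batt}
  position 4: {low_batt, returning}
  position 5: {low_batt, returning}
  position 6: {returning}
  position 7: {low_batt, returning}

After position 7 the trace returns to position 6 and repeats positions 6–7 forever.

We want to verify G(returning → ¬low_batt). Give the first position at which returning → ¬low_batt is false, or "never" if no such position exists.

Check returning → ¬low_batt at each position in order: 0 ✓, 1 ✓, 2 ✓, 3 ✓.
At position 4 the labels are {low_batt, returning}, so returning → ¬low_batt is false there. This is the first violation.

4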